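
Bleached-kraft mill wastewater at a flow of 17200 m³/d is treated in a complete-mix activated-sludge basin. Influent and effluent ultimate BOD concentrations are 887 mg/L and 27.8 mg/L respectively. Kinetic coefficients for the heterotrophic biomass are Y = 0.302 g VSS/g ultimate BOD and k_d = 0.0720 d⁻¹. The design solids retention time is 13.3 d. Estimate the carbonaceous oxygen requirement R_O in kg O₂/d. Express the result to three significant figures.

R_O ≈ 11500 kg O₂/d

Correct the yield for decay: Y_obs = Y/(1 + k_d θ_c) = 0.302 / (1 + 0.0720 × 13.3) = 0.302 / 1.958 = 0.1543.
Mass of ultimate BOD removed per day: Q(S₀ − S) = 17200 × 859.2 g/m³ = 14778 kg/d.
Biomass synthesised: P_X = Y_obs × 14778 = 2280 kg VSS/d.
Carbonaceous O₂ demand = substrate oxidised − cell-mass equivalent = 14778 − 1.42 × 2280 = 11541 kg O₂/d.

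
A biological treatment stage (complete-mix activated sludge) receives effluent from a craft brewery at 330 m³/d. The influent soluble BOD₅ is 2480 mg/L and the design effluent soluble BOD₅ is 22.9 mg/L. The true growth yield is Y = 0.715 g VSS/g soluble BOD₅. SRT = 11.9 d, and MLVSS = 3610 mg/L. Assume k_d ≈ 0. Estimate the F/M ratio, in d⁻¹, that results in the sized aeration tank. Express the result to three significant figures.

F/M ≈ 0.119 d⁻¹

With k_d = 0 the design equation reduces to V = Y Q (S₀−S) θ_c / X = 0.715 × 330 × (2480 − 22.9) × 11.9 / 3610 = 1911 m³.
F/M = Q·S₀ / (V·X) = 330 × 2480 / (1911 × 3610) = 0.1186 g soluble BOD₅·(g VSS·d)⁻¹.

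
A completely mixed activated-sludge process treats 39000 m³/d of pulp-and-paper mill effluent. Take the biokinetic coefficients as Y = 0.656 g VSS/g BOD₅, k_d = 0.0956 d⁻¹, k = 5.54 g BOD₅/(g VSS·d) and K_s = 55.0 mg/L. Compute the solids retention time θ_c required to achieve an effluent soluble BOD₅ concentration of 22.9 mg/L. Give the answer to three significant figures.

θ_c ≈ 1.03 d

From 1/θ_c = Y·k·S/(K_s + S) − k_d: Y·k·S/(K_s+S) = 0.656 × 5.54 × 22.9 / (55.0 + 22.9) = 1.068 d⁻¹.
1/θ_c = 1.068 − 0.0956 = 0.9727 d⁻¹, so θ_c = 1.028 d.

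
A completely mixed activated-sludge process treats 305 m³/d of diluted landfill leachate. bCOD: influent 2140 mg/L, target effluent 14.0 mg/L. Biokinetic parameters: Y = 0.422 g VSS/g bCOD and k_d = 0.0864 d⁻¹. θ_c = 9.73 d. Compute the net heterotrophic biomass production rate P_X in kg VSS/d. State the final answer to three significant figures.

P_X ≈ 149 kg VSS/d

Y_obs = Y / (1 + k_d θ_c) = 0.422 / (1 + 0.0864 × 9.73) = 0.422 / 1.841 = 0.2293.
Substrate removed = Q·(S₀ − S) = 305 m³/d × (2140 − 14.0) g/m³ = 6.48×10^5 g/d = 648.4 kg/d.
Net biomass production P_X = Y_obs × Q·(S₀ − S) = 0.2293 × 648.4 = 148.7 kg VSS/d.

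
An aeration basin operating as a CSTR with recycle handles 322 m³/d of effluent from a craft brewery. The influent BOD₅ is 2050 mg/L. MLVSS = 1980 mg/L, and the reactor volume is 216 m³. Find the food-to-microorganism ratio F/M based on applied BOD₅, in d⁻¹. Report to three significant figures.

F/M ≈ 1.54 d⁻¹

F/M = Q·S₀ / (V·X) = 322 × 2050 / (216.0 × 1980) = 1.543 g BOD₅·(g VSS·d)⁻¹.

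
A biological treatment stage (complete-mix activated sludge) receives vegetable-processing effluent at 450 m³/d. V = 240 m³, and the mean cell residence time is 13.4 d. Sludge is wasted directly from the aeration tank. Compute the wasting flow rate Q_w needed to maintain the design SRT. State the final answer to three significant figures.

Wasting from the aeration tank: Q_w = V / θ_c = 240.0 / 13.4 = 17.91 m³/d.

Q_w ≈ 17.9 m³/d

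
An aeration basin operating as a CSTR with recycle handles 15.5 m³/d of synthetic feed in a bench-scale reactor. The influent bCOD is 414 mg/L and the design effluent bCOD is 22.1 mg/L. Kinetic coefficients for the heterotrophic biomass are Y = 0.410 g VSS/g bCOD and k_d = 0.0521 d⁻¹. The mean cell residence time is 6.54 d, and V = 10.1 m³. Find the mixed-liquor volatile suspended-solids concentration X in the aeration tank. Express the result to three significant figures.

X ≈ 1200 mg/L

Solving the biomass balance for X: X = Y Q (S₀−S) θ_c / [V (1+k_d θ_c)] = 0.410 × 15.5 × (414 − 22.1) × 6.54 / [10.1 × (1 + 0.0521 × 6.54)] = 1203 mg/L.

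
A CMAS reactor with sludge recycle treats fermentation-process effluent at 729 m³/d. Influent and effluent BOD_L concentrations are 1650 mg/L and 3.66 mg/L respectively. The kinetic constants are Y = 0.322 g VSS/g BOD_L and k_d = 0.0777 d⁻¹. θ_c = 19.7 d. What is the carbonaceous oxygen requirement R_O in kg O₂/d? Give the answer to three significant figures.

R_O ≈ 983 kg O₂/d

Correct the yield for decay: Y_obs = Y/(1 + k_d θ_c) = 0.322 / (1 + 0.0777 × 19.7) = 0.322 / 2.531 = 0.1272.
Mass of BOD_L removed per day: Q(S₀ − S) = 729 × 1646 g/m³ = 1200 kg/d.
P_X = Y_obs·Q·(S₀ − S) = 0.1272 × 1200 = 152.7 kg VSS/d.
Carbonaceous O₂ demand = substrate oxidised − cell-mass equivalent = 1200 − 1.42 × 152.7 = 983.3 kg O₂/d.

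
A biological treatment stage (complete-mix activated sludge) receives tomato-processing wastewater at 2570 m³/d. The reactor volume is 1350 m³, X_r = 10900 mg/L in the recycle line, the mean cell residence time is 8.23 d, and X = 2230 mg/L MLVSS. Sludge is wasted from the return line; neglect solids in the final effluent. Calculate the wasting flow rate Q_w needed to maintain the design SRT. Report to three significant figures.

Q_w ≈ 33.6 m³/d

Q_w = (V·X)/(θ_c X_r) = 1350 × 2230 / (8.23 × 10900) = 33.56 m³/d.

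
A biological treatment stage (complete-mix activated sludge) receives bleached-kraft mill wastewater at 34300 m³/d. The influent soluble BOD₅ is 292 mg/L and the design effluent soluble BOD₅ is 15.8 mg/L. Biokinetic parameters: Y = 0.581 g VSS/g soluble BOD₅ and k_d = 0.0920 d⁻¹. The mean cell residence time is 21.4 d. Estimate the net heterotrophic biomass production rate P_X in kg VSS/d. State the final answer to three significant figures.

Correct the yield for decay: Y_obs = Y/(1 + k_d θ_c) = 0.581 / (1 + 0.0920 × 21.4) = 0.581 / 2.969 = 0.1957.
Q·(S₀ − S) = 34300 × (292 − 15.8) × 10⁻³ = 9474 kg/d removed.
Biomass produced: P_X = Y_obs·Q·ΔS = 0.1957 × 9474 ≈ 1854 kg VSS/d.

P_X ≈ 1850 kg VSS/d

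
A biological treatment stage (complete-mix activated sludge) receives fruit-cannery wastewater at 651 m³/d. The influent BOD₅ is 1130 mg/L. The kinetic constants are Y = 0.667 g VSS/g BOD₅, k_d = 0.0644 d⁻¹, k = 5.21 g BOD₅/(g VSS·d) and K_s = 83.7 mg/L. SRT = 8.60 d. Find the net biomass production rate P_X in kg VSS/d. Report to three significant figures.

P_X ≈ 314 kg VSS/d

From the Monod/SRT balance for a CMAS, S = K_s·(1+k_d θ_c)/[θ_c·(Y k − k_d) − 1] = 83.7 × (1 + 0.0644 × 8.60) / [8.60 × (0.667 × 5.21 − 0.0644) − 1] = 130.1 / 28.33 = 4.590 mg/L.
The observed yield is Y_obs = Y/(1 + k_d·θ_c) = 0.667 / (1 + 0.0644 × 8.60) = 0.667 / 1.554 = 0.4293 g VSS per g BOD₅ removed.
Q·(S₀ − S) = 651 × (1130 − 4.59) × 10⁻³ = 732.6 kg/d removed.
So the net sludge growth is P_X = 0.4293 × 732.6 = 314.5 kg VSS/d.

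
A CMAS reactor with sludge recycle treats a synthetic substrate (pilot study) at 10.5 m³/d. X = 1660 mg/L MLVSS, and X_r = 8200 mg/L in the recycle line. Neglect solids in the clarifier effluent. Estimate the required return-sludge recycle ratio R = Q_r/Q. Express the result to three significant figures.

R ≈ 0.254

R = Q_r/Q = X/(X_r − X) = 1660 / (8200 − 1660) = 0.2538.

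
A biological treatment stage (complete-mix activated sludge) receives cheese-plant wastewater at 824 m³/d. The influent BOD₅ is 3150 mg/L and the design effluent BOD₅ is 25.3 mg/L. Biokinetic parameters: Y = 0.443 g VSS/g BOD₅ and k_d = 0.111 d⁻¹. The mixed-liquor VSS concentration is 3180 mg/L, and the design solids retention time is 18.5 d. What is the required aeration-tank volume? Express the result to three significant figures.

From the SRT design equation V = Y Q (S₀−S) θ_c / [X (1 + k_d θ_c)] = 0.443 × 824 × (3150 − 25.3) × 18.5 / [3180 × (1 + 0.111 × 18.5)] = 2.11×10^7 / 9710 = 2173 m³.

V ≈ 2170 m³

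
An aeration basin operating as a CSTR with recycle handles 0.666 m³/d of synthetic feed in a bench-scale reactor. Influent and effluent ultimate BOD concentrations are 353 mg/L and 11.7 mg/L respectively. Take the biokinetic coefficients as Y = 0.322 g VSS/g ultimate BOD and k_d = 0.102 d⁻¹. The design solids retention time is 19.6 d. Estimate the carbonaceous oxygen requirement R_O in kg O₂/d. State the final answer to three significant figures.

R_O ≈ 0.193 kg O₂/d

Observed yield with endogenous decay: Y_obs = Y / (1 + k_d·θ_c) = 0.322 / (1 + 0.102 × 19.6) = 0.322 / 2.999 = 0.1074 g VSS/g ultimate BOD.
Mass of ultimate BOD removed per day: Q(S₀ − S) = 0.666 × 341.3 g/m³ = 0.2273 kg/d.
P_X = Y_obs·Q·(S₀ − S) = 0.1074 × 0.2273 = 0.02440 kg VSS/d.
R_O = Q·(S₀ − S) − 1.42·P_X = 0.2273 − 1.42 × 0.02440 = 0.1927 kg O₂/d.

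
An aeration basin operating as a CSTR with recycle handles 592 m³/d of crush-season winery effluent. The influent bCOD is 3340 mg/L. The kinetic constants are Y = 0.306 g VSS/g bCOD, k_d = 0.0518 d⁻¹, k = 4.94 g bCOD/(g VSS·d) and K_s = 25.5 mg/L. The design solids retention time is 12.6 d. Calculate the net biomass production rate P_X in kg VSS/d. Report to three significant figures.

P_X ≈ 366 kg VSS/d

Effluent substrate depends only on kinetics and SRT: S = K_s(1 + k_d θ_c) / [θ_c(Yk − k_d) − 1] = 25.5 × (1 + 0.0518 × 12.6) / [12.6 × (0.306 × 4.94 − 0.0518) − 1] = 42.14 / 17.39 = 2.423 mg/L.
Y_obs = Y / (1 + k_d θ_c) = 0.306 / (1 + 0.0518 × 12.6) = 0.306 / 1.653 = 0.1852.
ΔS = 3340 − 2.42 = 3338 mg/L, so the substrate removal rate is 592 × 3338/1000 = 1976 kg bCOD/d.
So the net sludge growth is P_X = 0.1852 × 1976 = 365.8 kg VSS/d.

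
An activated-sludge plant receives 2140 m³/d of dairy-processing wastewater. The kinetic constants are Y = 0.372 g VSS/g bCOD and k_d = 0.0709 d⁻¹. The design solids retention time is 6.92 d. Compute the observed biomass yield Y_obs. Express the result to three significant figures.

Y_obs ≈ 0.250 g VSS/g bCOD

Correct the yield for decay: Y_obs = Y/(1 + k_d θ_c) = 0.372 / (1 + 0.0709 × 6.92) = 0.372 / 1.491 = 0.2496.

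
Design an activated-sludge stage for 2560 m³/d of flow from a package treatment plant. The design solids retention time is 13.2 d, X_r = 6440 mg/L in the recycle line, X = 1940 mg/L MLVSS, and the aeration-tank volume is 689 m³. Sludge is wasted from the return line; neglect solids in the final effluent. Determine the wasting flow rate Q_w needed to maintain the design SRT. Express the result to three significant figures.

θ_c = V·X/(Q_w·X_r) when wasting from the recycle, so Q_w = V·X/(θ_c·X_r) = 689.0 × 1940 / (13.2 × 6440) = 15.72 m³/d.

Q_w ≈ 15.7 m³/d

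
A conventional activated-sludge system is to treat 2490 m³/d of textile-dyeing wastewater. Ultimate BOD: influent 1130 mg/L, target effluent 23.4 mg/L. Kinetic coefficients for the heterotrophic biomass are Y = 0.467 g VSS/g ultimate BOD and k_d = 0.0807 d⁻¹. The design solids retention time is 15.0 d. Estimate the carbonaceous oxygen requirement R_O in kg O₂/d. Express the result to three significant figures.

The observed yield is Y_obs = Y/(1 + k_d·θ_c) = 0.467 / (1 + 0.0807 × 15.0) = 0.467 / 2.210 = 0.2113 g VSS per g ultimate BOD removed.
Substrate removed = Q·(S₀ − S) = 2490 m³/d × (1130 − 23.4) g/m³ = 2.76×10^6 g/d = 2755 kg/d.
Net sludge production P_X = 0.2113 × 2755 = 582.1 kg VSS/d.
R_O = Q·ΔS − 1.42 P_X = 2755 − 826.6 = 1929 kg O₂/d.

R_O ≈ 1930 kg O₂/d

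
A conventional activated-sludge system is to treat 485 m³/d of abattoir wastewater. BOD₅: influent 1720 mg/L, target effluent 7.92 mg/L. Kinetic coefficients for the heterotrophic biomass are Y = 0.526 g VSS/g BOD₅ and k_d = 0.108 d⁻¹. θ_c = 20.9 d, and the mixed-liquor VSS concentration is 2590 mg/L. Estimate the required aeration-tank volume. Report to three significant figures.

Rearranging the biomass balance for a CMAS with decay, V = Y·Q·ΔS·θ_c / [X·(1+k_d θ_c)] = 0.526 × 485 × (1720 − 7.92) × 20.9 / [2590 × (1 + 0.108 × 20.9)] = 9.13×10^6 / 8436 = 1082 m³.

V ≈ 1080 m³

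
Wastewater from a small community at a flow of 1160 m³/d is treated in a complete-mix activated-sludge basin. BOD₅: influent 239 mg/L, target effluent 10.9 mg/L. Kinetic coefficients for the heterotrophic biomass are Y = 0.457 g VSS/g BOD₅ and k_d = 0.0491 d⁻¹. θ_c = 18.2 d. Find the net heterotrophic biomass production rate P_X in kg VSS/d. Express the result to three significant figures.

P_X ≈ 63.9 kg VSS/d

Observed yield with endogenous decay: Y_obs = Y / (1 + k_d·θ_c) = 0.457 / (1 + 0.0491 × 18.2) = 0.457 / 1.894 = 0.2413 g VSS/g BOD₅.
Mass of BOD₅ removed per day: Q(S₀ − S) = 1160 × 228.1 g/m³ = 264.6 kg/d.
Biomass produced: P_X = Y_obs·Q·ΔS = 0.2413 × 264.6 ≈ 63.86 kg VSS/d.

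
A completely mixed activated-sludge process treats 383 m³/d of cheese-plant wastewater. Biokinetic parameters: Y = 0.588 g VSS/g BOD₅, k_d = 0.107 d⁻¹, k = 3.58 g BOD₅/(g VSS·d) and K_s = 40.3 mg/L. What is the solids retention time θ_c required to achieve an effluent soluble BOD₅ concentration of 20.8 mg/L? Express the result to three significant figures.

From 1/θ_c = Y·k·S/(K_s + S) − k_d: Y·k·S/(K_s+S) = 0.588 × 3.58 × 20.8 / (40.3 + 20.8) = 0.7166 d⁻¹.
θ_c = 1/(μ − k_d) = 1/(0.7166 − 0.107) = 1/0.6096 = 1.640 d.

θ_c ≈ 1.64 d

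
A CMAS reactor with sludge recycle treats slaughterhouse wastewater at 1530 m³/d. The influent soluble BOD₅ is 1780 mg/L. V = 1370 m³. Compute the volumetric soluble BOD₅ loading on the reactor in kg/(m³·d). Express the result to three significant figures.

Volumetric loading L_v = Q·S₀ / V = 1530 × 1780 g/m³ / 1370 m³ = 1988 g/(m³·d) = 1.988 kg soluble BOD₅/(m³·d).

L_v ≈ 1.99 kg soluble BOD₅/(m³·d)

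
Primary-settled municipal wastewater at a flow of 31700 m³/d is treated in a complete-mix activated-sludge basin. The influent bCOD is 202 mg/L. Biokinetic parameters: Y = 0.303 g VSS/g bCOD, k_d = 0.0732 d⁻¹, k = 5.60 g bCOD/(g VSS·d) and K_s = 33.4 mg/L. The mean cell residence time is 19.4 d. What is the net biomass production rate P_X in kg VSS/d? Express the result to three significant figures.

P_X ≈ 791 kg VSS/d

For a completely mixed reactor with recycle the Lawrence–McCarty relation gives S = K_s·(1 + k_d·θ_c) / [θ_c·(Y·k − k_d) − 1] = 33.4 × (1 + 0.0732 × 19.4) / [19.4 × (0.303 × 5.60 − 0.0732) − 1] = 80.83 / 30.50 = 2.650 mg/L.
The observed yield is Y_obs = Y/(1 + k_d·θ_c) = 0.303 / (1 + 0.0732 × 19.4) = 0.303 / 2.420 = 0.1252 g VSS per g bCOD removed.
ΔS = 202 − 2.65 = 199.3 mg/L, so the substrate removal rate is 31700 × 199.3/1000 = 6319 kg bCOD/d.
Biomass produced: P_X = Y_obs·Q·ΔS = 0.1252 × 6319 ≈ 791.2 kg VSS/d.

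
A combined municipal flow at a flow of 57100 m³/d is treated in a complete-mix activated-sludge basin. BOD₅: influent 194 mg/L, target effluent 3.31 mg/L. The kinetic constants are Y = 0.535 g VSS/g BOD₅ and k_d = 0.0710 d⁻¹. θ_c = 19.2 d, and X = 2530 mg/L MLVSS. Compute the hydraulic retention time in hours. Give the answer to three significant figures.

From the SRT design equation V = Y Q (S₀−S) θ_c / [X (1 + k_d θ_c)] = 0.535 × 57100 × (194 − 3.31) × 19.2 / [2530 × (1 + 0.0710 × 19.2)] = 1.12×10^8 / 5979 = 18707 m³.
τ = V/Q = 18707/57100 = 0.3276 d, or 7.863 h.

τ ≈ 7.86 h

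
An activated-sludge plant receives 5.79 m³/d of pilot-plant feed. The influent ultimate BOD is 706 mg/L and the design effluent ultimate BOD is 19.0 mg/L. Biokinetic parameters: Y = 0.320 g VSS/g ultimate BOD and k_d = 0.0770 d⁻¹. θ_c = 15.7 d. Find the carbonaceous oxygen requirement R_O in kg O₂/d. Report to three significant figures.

Y_obs = Y / (1 + k_d θ_c) = 0.320 / (1 + 0.0770 × 15.7) = 0.320 / 2.209 = 0.1449.
ΔS = 706 − 19.0 = 687.0 mg/L, so the substrate removal rate is 5.79 × 687.0/1000 = 3.978 kg ultimate BOD/d.
Net sludge production P_X = 0.1449 × 3.978 = 0.5762 kg VSS/d.
R_O = Q·(S₀ − S) − 1.42·P_X = 3.978 − 1.42 × 0.5762 = 3.159 kg O₂/d.

R_O ≈ 3.16 kg O₂/d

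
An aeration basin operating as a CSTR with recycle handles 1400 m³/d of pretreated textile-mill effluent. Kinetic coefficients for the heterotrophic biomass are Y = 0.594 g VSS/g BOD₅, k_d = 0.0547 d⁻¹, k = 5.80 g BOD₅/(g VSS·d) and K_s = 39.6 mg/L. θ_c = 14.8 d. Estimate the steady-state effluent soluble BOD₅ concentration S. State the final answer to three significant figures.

From the Monod/SRT balance for a CMAS, S = K_s·(1+k_d θ_c)/[θ_c·(Y k − k_d) − 1] = 39.6 × (1 + 0.0547 × 14.8) / [14.8 × (0.594 × 5.80 − 0.0547) − 1] = 71.66 / 49.18 = 1.457 mg/L.

S ≈ 1.46 mg/L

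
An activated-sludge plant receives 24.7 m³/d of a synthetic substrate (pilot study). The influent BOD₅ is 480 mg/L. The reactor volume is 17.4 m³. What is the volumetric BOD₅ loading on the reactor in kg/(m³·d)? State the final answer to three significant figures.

L_v ≈ 0.681 kg BOD₅/(m³·d)

L_v = Q S₀ / V = 24.7 × 480 × 10⁻³ / 17.40 = 0.6814 kg/(m³·d).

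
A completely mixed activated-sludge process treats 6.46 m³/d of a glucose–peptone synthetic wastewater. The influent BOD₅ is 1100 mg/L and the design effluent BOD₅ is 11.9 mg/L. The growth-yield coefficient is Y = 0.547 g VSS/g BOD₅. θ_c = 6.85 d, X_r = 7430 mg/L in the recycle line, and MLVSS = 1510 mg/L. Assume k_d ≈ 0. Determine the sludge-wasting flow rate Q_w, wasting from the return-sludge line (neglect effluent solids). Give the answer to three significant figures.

Biomass mass balance (decay neglected): V·X = Y·Q·(S₀ − S)·θ_c, so V = 0.547 × 6.46 × (1100 − 11.9) × 6.85 / 1510 = 17.44 m³.
Q_w = (V·X)/(θ_c X_r) = 17.44 × 1510 / (6.85 × 7430) = 0.5175 m³/d.

Q_w ≈ 0.517 m³/d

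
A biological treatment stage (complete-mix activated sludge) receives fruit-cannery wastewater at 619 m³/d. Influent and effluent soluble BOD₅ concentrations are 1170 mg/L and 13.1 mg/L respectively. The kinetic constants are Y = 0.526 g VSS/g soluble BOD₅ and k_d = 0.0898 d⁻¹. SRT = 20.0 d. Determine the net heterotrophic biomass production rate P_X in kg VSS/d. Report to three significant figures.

Observed yield with endogenous decay: Y_obs = Y / (1 + k_d·θ_c) = 0.526 / (1 + 0.0898 × 20.0) = 0.526 / 2.796 = 0.1881 g VSS/g soluble BOD₅.
Mass of soluble BOD₅ removed per day: Q(S₀ − S) = 619 × 1157 g/m³ = 716.1 kg/d.
P_X = Y_obs · Q(S₀ − S) = 0.1881 × 716.1 = 134.7 kg VSS/d.

P_X ≈ 135 kg VSS/d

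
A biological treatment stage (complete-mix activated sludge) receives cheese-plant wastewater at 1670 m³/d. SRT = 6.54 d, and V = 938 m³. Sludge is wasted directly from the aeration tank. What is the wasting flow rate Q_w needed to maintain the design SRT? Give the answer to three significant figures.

For wasting at MLVSS concentration, Q_w = V/θ_c = 938.0/6.54 = 143.4 m³/d.

Q_w ≈ 143 m³/d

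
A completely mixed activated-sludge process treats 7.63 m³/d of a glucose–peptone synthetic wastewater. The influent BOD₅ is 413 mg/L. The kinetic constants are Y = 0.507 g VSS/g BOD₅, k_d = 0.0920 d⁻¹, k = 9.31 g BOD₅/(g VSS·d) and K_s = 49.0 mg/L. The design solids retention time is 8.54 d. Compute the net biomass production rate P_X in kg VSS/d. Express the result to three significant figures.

From the Monod/SRT balance for a CMAS, S = K_s·(1+k_d θ_c)/[θ_c·(Y k − k_d) − 1] = 49.0 × (1 + 0.0920 × 8.54) / [8.54 × (0.507 × 9.31 − 0.0920) − 1] = 87.50 / 38.52 = 2.271 mg/L.
Observed yield with endogenous decay: Y_obs = Y / (1 + k_d·θ_c) = 0.507 / (1 + 0.0920 × 8.54) = 0.507 / 1.786 = 0.2839 g VSS/g BOD₅.
Mass of BOD₅ removed per day: Q(S₀ − S) = 7.63 × 410.7 g/m³ = 3.134 kg/d.
So the net sludge growth is P_X = 0.2839 × 3.134 = 0.8898 kg VSS/d.

P_X ≈ 0.890 kg VSS/d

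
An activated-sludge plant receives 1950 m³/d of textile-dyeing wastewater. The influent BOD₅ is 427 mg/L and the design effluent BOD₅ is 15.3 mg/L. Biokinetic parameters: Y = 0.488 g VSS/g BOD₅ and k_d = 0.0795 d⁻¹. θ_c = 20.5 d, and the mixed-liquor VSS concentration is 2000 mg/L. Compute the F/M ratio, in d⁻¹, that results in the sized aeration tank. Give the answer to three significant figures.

Rearranging the biomass balance for a CMAS with decay, V = Y·Q·ΔS·θ_c / [X·(1+k_d θ_c)] = 0.488 × 1950 × (427 − 15.3) × 20.5 / [2000 × (1 + 0.0795 × 20.5)] = 8.03×10^6 / 5260 = 1527 m³.
Food-to-microorganism ratio F/M = Q S₀ / (V X) = 1950 × 427 / (1527 × 2000) = 0.2726 d⁻¹.

F/M ≈ 0.273 d⁻¹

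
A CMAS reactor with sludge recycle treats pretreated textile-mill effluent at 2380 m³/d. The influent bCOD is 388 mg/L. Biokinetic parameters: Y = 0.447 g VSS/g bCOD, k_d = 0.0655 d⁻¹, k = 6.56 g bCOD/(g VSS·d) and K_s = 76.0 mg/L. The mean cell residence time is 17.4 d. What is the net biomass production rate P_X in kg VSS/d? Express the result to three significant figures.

For a completely mixed reactor with recycle the Lawrence–McCarty relation gives S = K_s·(1 + k_d·θ_c) / [θ_c·(Y·k − k_d) − 1] = 76.0 × (1 + 0.0655 × 17.4) / [17.4 × (0.447 × 6.56 − 0.0655) − 1] = 162.6 / 48.88 = 3.327 mg/L.
Correct the yield for decay: Y_obs = Y/(1 + k_d θ_c) = 0.447 / (1 + 0.0655 × 17.4) = 0.447 / 2.140 = 0.2089.
Q·(S₀ − S) = 2380 × (388 − 3.33) × 10⁻³ = 915.5 kg/d removed.
Biomass produced: P_X = Y_obs·Q·ΔS = 0.2089 × 915.5 ≈ 191.3 kg VSS/d.

P_X ≈ 191 kg VSS/d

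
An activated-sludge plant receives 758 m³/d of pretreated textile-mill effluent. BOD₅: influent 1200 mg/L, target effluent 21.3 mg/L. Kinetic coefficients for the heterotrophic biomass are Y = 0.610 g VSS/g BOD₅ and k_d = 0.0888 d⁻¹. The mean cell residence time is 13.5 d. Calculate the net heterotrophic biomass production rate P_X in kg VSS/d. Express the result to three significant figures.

Y_obs = Y / (1 + k_d θ_c) = 0.610 / (1 + 0.0888 × 13.5) = 0.610 / 2.199 = 0.2774.
Mass of BOD₅ removed per day: Q(S₀ − S) = 758 × 1179 g/m³ = 893.5 kg/d.
Biomass produced: P_X = Y_obs·Q·ΔS = 0.2774 × 893.5 ≈ 247.9 kg VSS/d.

P_X ≈ 248 kg VSS/d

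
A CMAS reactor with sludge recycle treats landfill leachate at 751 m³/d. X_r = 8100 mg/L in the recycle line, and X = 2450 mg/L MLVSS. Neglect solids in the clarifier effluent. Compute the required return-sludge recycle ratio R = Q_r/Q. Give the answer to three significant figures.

R ≈ 0.434

Mass balance around the secondary clarifier (neglecting effluent solids): R = X / (X_r − X) = 2450 / (8100 − 2450) = 0.4336.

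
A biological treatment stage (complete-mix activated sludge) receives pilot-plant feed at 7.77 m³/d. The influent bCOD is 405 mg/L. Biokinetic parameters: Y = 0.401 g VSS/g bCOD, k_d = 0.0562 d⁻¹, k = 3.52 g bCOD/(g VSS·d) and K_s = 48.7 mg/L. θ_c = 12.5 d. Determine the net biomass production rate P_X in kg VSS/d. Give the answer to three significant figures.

Effluent substrate depends only on kinetics and SRT: S = K_s(1 + k_d θ_c) / [θ_c(Yk − k_d) − 1] = 48.7 × (1 + 0.0562 × 12.5) / [12.5 × (0.401 × 3.52 − 0.0562) − 1] = 82.91 / 15.94 = 5.201 mg/L.
Observed yield with endogenous decay: Y_obs = Y / (1 + k_d·θ_c) = 0.401 / (1 + 0.0562 × 12.5) = 0.401 / 1.703 = 0.2355 g VSS/g bCOD.
Substrate removed = Q·(S₀ − S) = 7.77 m³/d × (405 − 5.20) g/m³ = 3.11×10^3 g/d = 3.106 kg/d.
P_X = Y_obs · Q(S₀ − S) = 0.2355 × 3.106 = 0.7317 kg VSS/d.

P_X ≈ 0.732 kg VSS/d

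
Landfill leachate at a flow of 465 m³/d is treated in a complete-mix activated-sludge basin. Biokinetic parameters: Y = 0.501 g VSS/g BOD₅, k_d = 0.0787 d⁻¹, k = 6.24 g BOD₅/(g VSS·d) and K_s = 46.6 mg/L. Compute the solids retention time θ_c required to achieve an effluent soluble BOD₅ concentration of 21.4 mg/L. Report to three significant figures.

θ_c ≈ 1.10 d

From 1/θ_c = Y·k·S/(K_s + S) − k_d: Y·k·S/(K_s+S) = 0.501 × 6.24 × 21.4 / (46.6 + 21.4) = 0.9838 d⁻¹.
1/θ_c = 0.9838 − 0.0787 = 0.9051 d⁻¹, so θ_c = 1.105 d.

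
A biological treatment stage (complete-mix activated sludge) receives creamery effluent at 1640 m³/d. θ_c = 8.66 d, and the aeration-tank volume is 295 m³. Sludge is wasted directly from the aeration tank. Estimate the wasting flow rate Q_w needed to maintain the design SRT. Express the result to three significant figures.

Wasting from the aeration tank: Q_w = V / θ_c = 295.0 / 8.66 = 34.06 m³/d.

Q_w ≈ 34.1 m³/d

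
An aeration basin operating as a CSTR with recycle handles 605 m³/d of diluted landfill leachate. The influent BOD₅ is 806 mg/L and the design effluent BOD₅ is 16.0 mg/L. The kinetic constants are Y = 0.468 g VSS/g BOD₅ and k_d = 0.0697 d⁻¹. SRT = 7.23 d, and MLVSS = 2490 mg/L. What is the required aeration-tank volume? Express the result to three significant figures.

V ≈ 432 m³

From the SRT design equation V = Y Q (S₀−S) θ_c / [X (1 + k_d θ_c)] = 0.468 × 605 × (806 − 16.0) × 7.23 / [2490 × (1 + 0.0697 × 7.23)] = 1.62×10^6 / 3745 = 431.9 m³.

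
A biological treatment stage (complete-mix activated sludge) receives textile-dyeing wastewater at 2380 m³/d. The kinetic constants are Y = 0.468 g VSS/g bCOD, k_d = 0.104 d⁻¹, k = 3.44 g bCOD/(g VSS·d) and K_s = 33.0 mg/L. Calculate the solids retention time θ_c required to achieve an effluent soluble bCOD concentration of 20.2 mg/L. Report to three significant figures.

θ_c ≈ 1.97 d

Specific growth rate at S = 20.2 mg/L: μ = YkS/(K_s+S) = 0.468·3.44·20.2/(33.0+20.2) = 0.6113 d⁻¹.
θ_c = 1/(μ − k_d) = 1/(0.6113 − 0.104) = 1/0.5073 = 1.971 d.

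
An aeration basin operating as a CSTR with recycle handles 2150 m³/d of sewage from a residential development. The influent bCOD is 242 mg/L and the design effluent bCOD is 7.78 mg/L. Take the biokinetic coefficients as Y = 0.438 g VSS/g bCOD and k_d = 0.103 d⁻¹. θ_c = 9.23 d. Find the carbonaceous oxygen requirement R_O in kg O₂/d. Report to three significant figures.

R_O ≈ 343 kg O₂/d

Correct the yield for decay: Y_obs = Y/(1 + k_d θ_c) = 0.438 / (1 + 0.103 × 9.23) = 0.438 / 1.951 = 0.2245.
Q·(S₀ − S) = 2150 × (242 − 7.78) × 10⁻³ = 503.6 kg/d removed.
Biomass synthesised: P_X = Y_obs × 503.6 = 113.1 kg VSS/d.
Carbonaceous O₂ demand = substrate oxidised − cell-mass equivalent = 503.6 − 1.42 × 113.1 = 343.0 kg O₂/d.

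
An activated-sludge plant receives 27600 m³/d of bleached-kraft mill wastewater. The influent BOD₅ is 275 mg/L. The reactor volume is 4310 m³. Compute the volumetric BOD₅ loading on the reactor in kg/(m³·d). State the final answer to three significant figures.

L_v ≈ 1.76 kg BOD₅/(m³·d)

Volumetric loading L_v = Q·S₀ / V = 27600 × 275 g/m³ / 4310 m³ = 1761 g/(m³·d) = 1.761 kg BOD₅/(m³·d).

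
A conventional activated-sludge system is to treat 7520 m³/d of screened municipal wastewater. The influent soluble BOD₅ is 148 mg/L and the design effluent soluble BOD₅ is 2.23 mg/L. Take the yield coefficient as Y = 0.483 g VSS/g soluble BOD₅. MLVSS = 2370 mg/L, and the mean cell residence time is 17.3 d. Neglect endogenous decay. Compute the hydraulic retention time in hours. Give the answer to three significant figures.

τ ≈ 12.3 h

Biomass mass balance (decay neglected): V·X = Y·Q·(S₀ − S)·θ_c, so V = 0.483 × 7520 × (148 − 2.23) × 17.3 / 2370 = 3865 m³.
HRT = V/Q = 3865 m³ / 7520 m³·d⁻¹ = 0.5139 d × 24 = 12.33 h.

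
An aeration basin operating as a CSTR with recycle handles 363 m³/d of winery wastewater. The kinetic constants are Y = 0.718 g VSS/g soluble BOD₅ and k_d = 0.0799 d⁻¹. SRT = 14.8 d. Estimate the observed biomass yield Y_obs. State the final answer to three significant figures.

Y_obs = Y / (1 + k_d θ_c) = 0.718 / (1 + 0.0799 × 14.8) = 0.718 / 2.183 = 0.3290.

Y_obs ≈ 0.329 g VSS/g soluble BOD₅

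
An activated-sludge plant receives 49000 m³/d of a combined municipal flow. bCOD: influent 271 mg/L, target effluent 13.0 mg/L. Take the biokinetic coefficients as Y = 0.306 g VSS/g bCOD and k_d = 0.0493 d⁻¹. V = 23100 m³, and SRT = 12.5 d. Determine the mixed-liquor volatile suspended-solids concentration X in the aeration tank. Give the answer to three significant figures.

X ≈ 1300 mg/L

Solving the biomass balance for X: X = Y Q (S₀−S) θ_c / [V (1+k_d θ_c)] = 0.306 × 49000 × (271 − 13.0) × 12.5 / [23100 × (1 + 0.0493 × 12.5)] = 1295 mg/L.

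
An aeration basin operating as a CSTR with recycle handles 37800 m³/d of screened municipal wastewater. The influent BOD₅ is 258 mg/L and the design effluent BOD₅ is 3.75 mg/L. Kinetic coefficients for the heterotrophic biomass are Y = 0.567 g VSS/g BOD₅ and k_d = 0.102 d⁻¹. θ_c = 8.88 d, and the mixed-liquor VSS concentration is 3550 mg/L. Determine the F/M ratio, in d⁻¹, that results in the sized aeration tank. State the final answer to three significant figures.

F/M ≈ 0.384 d⁻¹

From the SRT design equation V = Y Q (S₀−S) θ_c / [X (1 + k_d θ_c)] = 0.567 × 37800 × (258 − 3.75) × 8.88 / [3550 × (1 + 0.102 × 8.88)] = 4.84×10^7 / 6765 = 7152 m³.
F/M = applied load / biomass = Q·S₀/(V·X) = 37800 × 258 / (7152 × 3550) = 0.3841 d⁻¹.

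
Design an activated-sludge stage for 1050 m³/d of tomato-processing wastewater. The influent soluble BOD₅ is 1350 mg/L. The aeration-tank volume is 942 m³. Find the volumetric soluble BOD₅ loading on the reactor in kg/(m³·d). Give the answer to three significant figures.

L_v ≈ 1.50 kg soluble BOD₅/(m³·d)

Volumetric loading L_v = Q·S₀ / V = 1050 × 1350 g/m³ / 942.0 m³ = 1505 g/(m³·d) = 1.505 kg soluble BOD₅/(m³·d).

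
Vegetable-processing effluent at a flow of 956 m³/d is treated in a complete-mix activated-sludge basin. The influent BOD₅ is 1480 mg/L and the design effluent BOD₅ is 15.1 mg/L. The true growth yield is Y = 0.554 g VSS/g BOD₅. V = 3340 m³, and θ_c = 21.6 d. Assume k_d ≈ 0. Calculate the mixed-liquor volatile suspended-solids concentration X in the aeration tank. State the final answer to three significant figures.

X = Y·Q·ΔS·θ_c / V = 0.554 × 956 × (1480 − 15.1) × 21.6 / 3340 = 5017 mg/L.

X ≈ 5020 mg/L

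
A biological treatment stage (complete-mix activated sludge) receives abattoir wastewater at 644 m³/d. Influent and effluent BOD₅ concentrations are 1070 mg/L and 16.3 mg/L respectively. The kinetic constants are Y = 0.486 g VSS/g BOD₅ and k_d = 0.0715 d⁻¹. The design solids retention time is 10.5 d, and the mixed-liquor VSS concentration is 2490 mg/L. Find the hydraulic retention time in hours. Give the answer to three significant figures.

τ ≈ 29.6 h

Rearranging the biomass balance for a CMAS with decay, V = Y·Q·ΔS·θ_c / [X·(1+k_d θ_c)] = 0.486 × 644 × (1070 − 16.3) × 10.5 / [2490 × (1 + 0.0715 × 10.5)] = 3.46×10^6 / 4359 = 794.3 m³.
HRT = V/Q = 794.3 m³ / 644 m³·d⁻¹ = 1.233 d × 24 = 29.60 h.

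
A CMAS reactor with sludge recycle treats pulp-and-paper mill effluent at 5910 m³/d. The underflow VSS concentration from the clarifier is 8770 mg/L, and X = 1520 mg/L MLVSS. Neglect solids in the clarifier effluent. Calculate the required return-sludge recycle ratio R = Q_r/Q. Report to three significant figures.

R ≈ 0.210

Mass balance around the secondary clarifier (neglecting effluent solids): R = X / (X_r − X) = 1520 / (8770 − 1520) = 0.2097.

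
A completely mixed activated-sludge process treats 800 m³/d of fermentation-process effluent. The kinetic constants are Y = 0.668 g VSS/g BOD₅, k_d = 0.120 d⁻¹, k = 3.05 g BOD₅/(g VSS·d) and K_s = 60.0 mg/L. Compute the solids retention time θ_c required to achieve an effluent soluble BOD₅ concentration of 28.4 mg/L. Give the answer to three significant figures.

θ_c ≈ 1.87 d

From 1/θ_c = Y·k·S/(K_s + S) − k_d: Y·k·S/(K_s+S) = 0.668 × 3.05 × 28.4 / (60.0 + 28.4) = 0.6545 d⁻¹.
θ_c = 1/(μ − k_d) = 1/(0.6545 − 0.120) = 1/0.5345 = 1.871 d.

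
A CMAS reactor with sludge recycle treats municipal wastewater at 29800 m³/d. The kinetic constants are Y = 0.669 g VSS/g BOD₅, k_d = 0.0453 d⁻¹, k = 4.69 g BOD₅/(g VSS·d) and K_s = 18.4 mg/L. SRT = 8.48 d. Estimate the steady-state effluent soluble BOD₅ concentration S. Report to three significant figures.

Effluent substrate depends only on kinetics and SRT: S = K_s(1 + k_d θ_c) / [θ_c(Yk − k_d) − 1] = 18.4 × (1 + 0.0453 × 8.48) / [8.48 × (0.669 × 4.69 − 0.0453) − 1] = 25.47 / 25.22 = 1.010 mg/L.

S ≈ 1.01 mg/L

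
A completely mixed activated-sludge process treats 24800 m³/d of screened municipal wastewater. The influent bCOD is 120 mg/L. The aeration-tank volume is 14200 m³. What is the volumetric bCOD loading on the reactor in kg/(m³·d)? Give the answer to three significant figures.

L_v ≈ 0.210 kg bCOD/(m³·d)

L_v = Q S₀ / V = 24800 × 120 × 10⁻³ / 14200 = 0.2096 kg/(m³·d).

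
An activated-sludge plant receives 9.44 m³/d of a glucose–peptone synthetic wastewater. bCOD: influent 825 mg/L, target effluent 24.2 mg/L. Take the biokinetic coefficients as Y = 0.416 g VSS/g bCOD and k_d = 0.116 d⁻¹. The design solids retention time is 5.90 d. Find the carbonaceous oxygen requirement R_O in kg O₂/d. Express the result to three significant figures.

Correct the yield for decay: Y_obs = Y/(1 + k_d θ_c) = 0.416 / (1 + 0.116 × 5.90) = 0.416 / 1.684 = 0.2470.
Q·(S₀ − S) = 9.44 × (825 − 24.2) × 10⁻³ = 7.560 kg/d removed.
Net sludge production P_X = 0.2470 × 7.560 = 1.867 kg VSS/d.
R_O = Q·(S₀ − S) − 1.42·P_X = 7.560 − 1.42 × 1.867 = 4.908 kg O₂/d.

R_O ≈ 4.91 kg O₂/d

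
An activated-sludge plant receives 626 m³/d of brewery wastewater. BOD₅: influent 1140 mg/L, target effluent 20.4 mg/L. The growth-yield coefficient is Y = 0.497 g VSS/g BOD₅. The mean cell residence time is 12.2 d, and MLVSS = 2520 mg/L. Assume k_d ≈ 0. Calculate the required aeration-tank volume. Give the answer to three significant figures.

V·X = Y·Q·ΔS·θ_c gives V = 0.497 × 626 × (1140 − 20.4) × 12.2 / 2520 = 1686 m³.

V ≈ 1690 m³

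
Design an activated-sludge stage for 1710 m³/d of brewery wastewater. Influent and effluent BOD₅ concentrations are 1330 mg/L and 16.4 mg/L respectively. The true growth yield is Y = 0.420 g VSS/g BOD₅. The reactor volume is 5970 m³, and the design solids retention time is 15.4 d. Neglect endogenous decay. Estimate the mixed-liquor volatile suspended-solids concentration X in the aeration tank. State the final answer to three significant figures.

X ≈ 2430 mg/L

X = Y·Q·ΔS·θ_c / V = 0.420 × 1710 × (1330 − 16.4) × 15.4 / 5970 = 2434 mg/L.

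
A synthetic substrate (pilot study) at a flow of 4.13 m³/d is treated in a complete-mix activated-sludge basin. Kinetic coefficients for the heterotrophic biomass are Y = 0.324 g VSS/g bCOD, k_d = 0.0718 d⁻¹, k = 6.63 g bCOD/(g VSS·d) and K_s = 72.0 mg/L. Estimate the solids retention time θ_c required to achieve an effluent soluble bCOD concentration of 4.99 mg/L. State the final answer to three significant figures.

From 1/θ_c = Y·k·S/(K_s + S) − k_d: Y·k·S/(K_s+S) = 0.324 × 6.63 × 4.99 / (72.0 + 4.99) = 0.1392 d⁻¹.
1/θ_c = 0.1392 − 0.0718 = 0.06743 d⁻¹, so θ_c = 14.83 d.

θ_c ≈ 14.8 d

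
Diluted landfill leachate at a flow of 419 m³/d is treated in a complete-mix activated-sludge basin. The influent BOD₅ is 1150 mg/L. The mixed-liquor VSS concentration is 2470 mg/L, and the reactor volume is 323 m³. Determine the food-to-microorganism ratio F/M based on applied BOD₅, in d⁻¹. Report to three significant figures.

F/M ≈ 0.604 d⁻¹

Food-to-microorganism ratio F/M = Q S₀ / (V X) = 419 × 1150 / (323.0 × 2470) = 0.6040 d⁻¹.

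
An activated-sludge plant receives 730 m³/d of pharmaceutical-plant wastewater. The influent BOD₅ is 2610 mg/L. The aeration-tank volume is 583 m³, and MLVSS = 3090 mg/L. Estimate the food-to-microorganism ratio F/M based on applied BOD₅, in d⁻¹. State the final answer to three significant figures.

F/M ≈ 1.06 d⁻¹

Food-to-microorganism ratio F/M = Q S₀ / (V X) = 730 × 2610 / (583.0 × 3090) = 1.058 d⁻¹.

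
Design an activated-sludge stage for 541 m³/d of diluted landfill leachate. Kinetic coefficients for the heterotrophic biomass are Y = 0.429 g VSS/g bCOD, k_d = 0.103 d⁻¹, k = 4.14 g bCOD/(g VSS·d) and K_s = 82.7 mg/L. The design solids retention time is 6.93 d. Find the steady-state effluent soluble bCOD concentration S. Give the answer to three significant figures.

S ≈ 13.4 mg/L

For a completely mixed reactor with recycle the Lawrence–McCarty relation gives S = K_s·(1 + k_d·θ_c) / [θ_c·(Y·k − k_d) − 1] = 82.7 × (1 + 0.103 × 6.93) / [6.93 × (0.429 × 4.14 − 0.103) − 1] = 141.7 / 10.59 = 13.38 mg/L.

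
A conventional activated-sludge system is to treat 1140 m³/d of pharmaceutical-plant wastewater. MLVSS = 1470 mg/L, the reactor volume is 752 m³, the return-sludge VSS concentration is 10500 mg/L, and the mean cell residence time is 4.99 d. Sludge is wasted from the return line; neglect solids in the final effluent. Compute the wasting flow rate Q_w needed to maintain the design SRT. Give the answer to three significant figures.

Q_w ≈ 21.1 m³/d

Wasting from the return line (neglecting effluent solids): Q_w = V·X / (θ_c·X_r) = 752.0 × 1470 / (4.99 × 10500) = 21.10 m³/d.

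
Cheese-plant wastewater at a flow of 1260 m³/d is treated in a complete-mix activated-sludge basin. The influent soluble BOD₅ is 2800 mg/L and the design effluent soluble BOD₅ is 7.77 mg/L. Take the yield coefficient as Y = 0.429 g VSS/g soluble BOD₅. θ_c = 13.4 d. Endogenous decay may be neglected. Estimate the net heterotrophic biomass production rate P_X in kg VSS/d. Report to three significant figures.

With endogenous decay neglected, the observed yield equals the true yield: Y_obs = Y = 0.429 g VSS/g soluble BOD₅.
ΔS = 2800 − 7.77 = 2792 mg/L, so the substrate removal rate is 1260 × 2792/1000 = 3518 kg soluble BOD₅/d.
P_X = Y_obs · Q(S₀ − S) = 0.4290 × 3518 = 1509 kg VSS/d.

P_X ≈ 1510 kg VSS/d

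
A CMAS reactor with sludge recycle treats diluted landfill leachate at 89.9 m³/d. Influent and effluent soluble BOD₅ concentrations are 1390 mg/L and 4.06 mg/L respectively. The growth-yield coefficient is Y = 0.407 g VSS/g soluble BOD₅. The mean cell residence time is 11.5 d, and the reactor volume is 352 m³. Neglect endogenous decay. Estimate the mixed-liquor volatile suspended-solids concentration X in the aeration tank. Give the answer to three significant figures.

From V·X = Y·Q·(S₀ − S)·θ_c (decay neglected): X = 0.407 × 89.9 × (1390 − 4.06) × 11.5 / 352 = 1657 mg/L.

X ≈ 1660 mg/L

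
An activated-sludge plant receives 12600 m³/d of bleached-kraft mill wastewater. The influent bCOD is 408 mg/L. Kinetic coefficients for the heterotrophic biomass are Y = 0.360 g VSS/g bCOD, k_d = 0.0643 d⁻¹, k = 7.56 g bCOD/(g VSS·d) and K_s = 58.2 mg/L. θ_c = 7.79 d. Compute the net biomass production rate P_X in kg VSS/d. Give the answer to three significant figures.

P_X ≈ 1220 kg VSS/d

For a completely mixed reactor with recycle the Lawrence–McCarty relation gives S = K_s·(1 + k_d·θ_c) / [θ_c·(Y·k − k_d) − 1] = 58.2 × (1 + 0.0643 × 7.79) / [7.79 × (0.360 × 7.56 − 0.0643) − 1] = 87.35 / 19.70 = 4.434 mg/L.
Y_obs = Y / (1 + k_d θ_c) = 0.360 / (1 + 0.0643 × 7.79) = 0.360 / 1.501 = 0.2399.
Substrate removed = Q·(S₀ − S) = 12600 m³/d × (408 − 4.43) g/m³ = 5.08×10^6 g/d = 5085 kg/d.
So the net sludge growth is P_X = 0.2399 × 5085 = 1220 kg VSS/d.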